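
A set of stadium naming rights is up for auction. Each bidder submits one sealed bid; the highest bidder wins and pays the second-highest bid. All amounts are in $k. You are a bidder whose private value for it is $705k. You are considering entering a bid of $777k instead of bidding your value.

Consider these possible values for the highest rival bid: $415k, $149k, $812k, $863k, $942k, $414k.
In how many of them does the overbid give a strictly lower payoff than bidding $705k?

The deviation hurts exactly when the highest competing bid lies strictly between $705k and $777k — overbidding then wins at a price above your value.
$415k: below both → same outcome either way.
$149k: below both → same outcome either way.
$812k: above both → same outcome either way.
$863k: above both → same outcome either way.
$942k: above both → same outcome either way.
$414k: below both → same outcome either way.
Count: 0.

0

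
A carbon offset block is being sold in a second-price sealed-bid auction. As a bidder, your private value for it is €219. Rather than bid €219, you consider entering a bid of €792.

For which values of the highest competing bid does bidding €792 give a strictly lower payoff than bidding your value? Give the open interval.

(€219, €792)

If the competing bid is below €219, both bids win at the same price — no difference.
If it is above €792, both bids lose — no difference.
If it lies strictly between €219 and €792, bidding your value loses (payoff 0) while bidding €792 wins at a price above your value (payoff negative).
So the deviation strictly hurts on the open interval (€219, €792).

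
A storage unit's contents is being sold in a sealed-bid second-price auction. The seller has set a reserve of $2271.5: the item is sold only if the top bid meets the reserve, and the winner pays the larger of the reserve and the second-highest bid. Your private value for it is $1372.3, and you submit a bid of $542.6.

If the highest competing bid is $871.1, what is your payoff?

$0

Your bid $542.6 is below the highest competing bid $871.1, so you lose. Payoff $0.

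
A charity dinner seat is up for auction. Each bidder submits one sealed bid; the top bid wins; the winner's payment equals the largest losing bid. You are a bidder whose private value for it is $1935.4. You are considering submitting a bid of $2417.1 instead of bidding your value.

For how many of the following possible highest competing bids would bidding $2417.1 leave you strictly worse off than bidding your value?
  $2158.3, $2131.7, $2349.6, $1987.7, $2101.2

5

The deviation hurts exactly when the highest competing bid lies strictly between $1935.4 and $2417.1 — overbidding then wins at a price above your value.
$2158.3: inside the interval → strictly worse (loss $222.9).
$2131.7: inside the interval → strictly worse (loss $196.3).
$2349.6: inside the interval → strictly worse (loss $414.2).
$1987.7: inside the interval → strictly worse (loss $52.3).
$2101.2: inside the interval → strictly worse (loss $165.8).
Count: 5.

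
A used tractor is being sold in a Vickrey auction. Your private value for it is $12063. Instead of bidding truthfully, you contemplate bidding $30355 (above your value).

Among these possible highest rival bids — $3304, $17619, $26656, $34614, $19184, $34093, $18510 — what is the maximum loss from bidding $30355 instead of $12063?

$14593

$3304: same outcome either way → loss $0.
$17619: truthful gives $0, deviation gives −$5556 → loss $5556.
$26656: truthful gives $0, deviation gives −$14593 → loss $14593.
$34614: same outcome either way → loss $0.
$19184: truthful gives $0, deviation gives −$7121 → loss $7121.
$34093: same outcome either way → loss $0.
$18510: truthful gives $0, deviation gives −$6447 → loss $6447.
Maximum loss: $14593.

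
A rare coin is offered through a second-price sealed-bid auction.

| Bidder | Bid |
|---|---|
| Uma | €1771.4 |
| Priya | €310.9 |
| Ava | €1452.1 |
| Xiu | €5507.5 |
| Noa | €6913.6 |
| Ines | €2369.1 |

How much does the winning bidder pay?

Highest bid: Noa at €6913.6, so Noa wins.
Second-highest bid: Xiu at €5507.5 — that is the price the winner pays.

€5507.5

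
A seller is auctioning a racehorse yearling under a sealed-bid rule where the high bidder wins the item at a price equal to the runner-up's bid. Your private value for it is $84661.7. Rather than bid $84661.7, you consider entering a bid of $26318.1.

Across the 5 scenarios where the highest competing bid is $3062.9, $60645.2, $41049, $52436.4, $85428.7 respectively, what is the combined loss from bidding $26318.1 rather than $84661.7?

$99854.5

The deviation costs you only when the competing bid falls strictly between $26318.1 and $84661.7; elsewhere both bids give the same outcome.
$3062.9: outcomes coincide → loss $0.
$60645.2: truthful payoff $24016.5, deviation payoff $0 → loss $24016.5.
$41049: truthful payoff $43612.7, deviation payoff $0 → loss $43612.7.
$52436.4: truthful payoff $32225.3, deviation payoff $0 → loss $32225.3.
$85428.7: outcomes coincide → loss $0.
Total loss = $24016.5 + $43612.7 + $32225.3 = $99854.5.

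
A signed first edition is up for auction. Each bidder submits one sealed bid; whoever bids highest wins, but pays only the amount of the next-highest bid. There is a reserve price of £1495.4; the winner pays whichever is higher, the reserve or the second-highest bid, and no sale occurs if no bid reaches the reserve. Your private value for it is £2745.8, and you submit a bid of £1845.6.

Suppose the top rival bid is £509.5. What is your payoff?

Your bid £1845.6 is the highest and exceeds the reserve.
Price = max(second-highest bid, reserve) = max(£509.5, £1495.4) = £1495.4.
Payoff = £2745.8 − £1495.4 = £1250.4.

£1250.4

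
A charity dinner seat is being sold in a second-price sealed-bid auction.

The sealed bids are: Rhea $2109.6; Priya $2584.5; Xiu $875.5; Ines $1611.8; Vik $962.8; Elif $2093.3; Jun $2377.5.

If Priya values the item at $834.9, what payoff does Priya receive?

−$1542.6

Highest bid: Priya at $2584.5, so Priya wins.
Second-highest bid: Jun at $2377.5 — that is the price the winner pays.
Priya's payoff = value − price = $834.9 − $2377.5 = −$1542.6.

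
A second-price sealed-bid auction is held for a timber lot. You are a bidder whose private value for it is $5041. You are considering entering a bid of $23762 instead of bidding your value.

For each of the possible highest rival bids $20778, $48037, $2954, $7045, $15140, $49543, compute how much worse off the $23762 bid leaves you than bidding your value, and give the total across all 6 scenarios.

$27840

The deviation costs you only when the competing bid falls strictly between $5041 and $23762; elsewhere both bids give the same outcome.
$20778: truthful payoff $0, deviation payoff −$15737 → loss $15737.
$48037: outcomes coincide → loss $0.
$2954: outcomes coincide → loss $0.
$7045: truthful payoff $0, deviation payoff −$2004 → loss $2004.
$15140: truthful payoff $0, deviation payoff −$10099 → loss $10099.
$49543: outcomes coincide → loss $0.
Total loss = $15737 + $2004 + $10099 = $27840.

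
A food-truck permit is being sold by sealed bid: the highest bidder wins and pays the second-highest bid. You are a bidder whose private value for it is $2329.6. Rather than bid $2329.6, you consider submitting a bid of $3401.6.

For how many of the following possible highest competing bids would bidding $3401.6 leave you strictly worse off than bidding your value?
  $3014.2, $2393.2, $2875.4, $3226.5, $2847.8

The deviation hurts exactly when the highest competing bid lies strictly between $2329.6 and $3401.6 — overbidding then wins at a price above your value.
$3014.2: inside the interval → strictly worse (loss $684.6).
$2393.2: inside the interval → strictly worse (loss $63.6).
$2875.4: inside the interval → strictly worse (loss $545.8).
$3226.5: inside the interval → strictly worse (loss $896.9).
$2847.8: inside the interval → strictly worse (loss $518.2).
Count: 5.

5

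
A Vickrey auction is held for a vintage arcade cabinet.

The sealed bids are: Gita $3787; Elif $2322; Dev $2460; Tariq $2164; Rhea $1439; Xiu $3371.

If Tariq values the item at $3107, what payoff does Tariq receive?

$0

Highest bid: Gita at $3787, so Gita wins.
Second-highest bid: Xiu at $3371 — that is the price the winner pays.
Tariq did not win, so Tariq pays nothing and receives nothing: payoff $0.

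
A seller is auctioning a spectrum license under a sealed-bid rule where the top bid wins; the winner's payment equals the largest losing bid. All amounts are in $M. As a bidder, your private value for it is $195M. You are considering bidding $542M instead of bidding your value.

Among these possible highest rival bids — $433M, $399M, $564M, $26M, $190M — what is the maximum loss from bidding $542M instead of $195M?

$238M

$433M: truthful gives $0M, deviation gives −$238M → loss $238M.
$399M: truthful gives $0M, deviation gives −$204M → loss $204M.
$564M: same outcome either way → loss $0M.
$26M: same outcome either way → loss $0M.
$190M: same outcome either way → loss $0M.
Maximum loss: $238M.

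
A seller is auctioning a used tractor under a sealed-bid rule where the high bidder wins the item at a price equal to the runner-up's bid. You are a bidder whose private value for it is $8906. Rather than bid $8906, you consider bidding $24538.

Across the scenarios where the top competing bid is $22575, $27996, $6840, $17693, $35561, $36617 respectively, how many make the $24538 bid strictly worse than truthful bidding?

2

The deviation hurts exactly when the highest competing bid lies strictly between $8906 and $24538 — overbidding then wins at a price above your value.
$22575: inside the interval → strictly worse (loss $13669).
$27996: above both → same outcome either way.
$6840: below both → same outcome either way.
$17693: inside the interval → strictly worse (loss $8787).
$35561: above both → same outcome either way.
$36617: above both → same outcome either way.
Count: 2.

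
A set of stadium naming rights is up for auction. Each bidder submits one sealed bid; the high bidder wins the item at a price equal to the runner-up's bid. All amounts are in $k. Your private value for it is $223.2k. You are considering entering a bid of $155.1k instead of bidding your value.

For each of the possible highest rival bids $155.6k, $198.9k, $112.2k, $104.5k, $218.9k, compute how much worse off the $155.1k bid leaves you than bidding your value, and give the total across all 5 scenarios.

The deviation costs you only when the competing bid falls strictly between $155.1k and $223.2k; elsewhere both bids give the same outcome.
$155.6k: truthful payoff $67.6k, deviation payoff $0k → loss $67.6k.
$198.9k: truthful payoff $24.3k, deviation payoff $0k → loss $24.3k.
$112.2k: outcomes coincide → loss $0k.
$104.5k: outcomes coincide → loss $0k.
$218.9k: truthful payoff $4.3k, deviation payoff $0k → loss $4.3k.
Total loss = $67.6k + $24.3k + $4.3k = $96.2k.
Truthful bidding weakly dominates here: raising your bid can only win items priced above your value, and lowering it can only forfeit items priced below.

$96.2k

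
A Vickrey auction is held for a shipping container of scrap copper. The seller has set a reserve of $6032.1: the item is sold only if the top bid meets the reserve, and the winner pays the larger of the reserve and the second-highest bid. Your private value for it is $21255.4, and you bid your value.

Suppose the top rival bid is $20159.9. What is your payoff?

$1095.5

Your bid $21255.4 is the highest and exceeds the reserve.
Price = max(second-highest bid, reserve) = max($20159.9, $6032.1) = $20159.9.
Payoff = $21255.4 − $20159.9 = $1095.5.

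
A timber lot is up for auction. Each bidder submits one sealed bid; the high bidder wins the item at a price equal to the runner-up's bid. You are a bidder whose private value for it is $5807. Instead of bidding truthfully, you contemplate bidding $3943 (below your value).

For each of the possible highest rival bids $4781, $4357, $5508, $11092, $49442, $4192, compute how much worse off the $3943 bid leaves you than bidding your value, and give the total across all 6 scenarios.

The deviation costs you only when the competing bid falls strictly between $3943 and $5807; elsewhere both bids give the same outcome.
$4781: truthful payoff $1026, deviation payoff $0 → loss $1026.
$4357: truthful payoff $1450, deviation payoff $0 → loss $1450.
$5508: truthful payoff $299, deviation payoff $0 → loss $299.
$11092: outcomes coincide → loss $0.
$49442: outcomes coincide → loss $0.
$4192: truthful payoff $1615, deviation payoff $0 → loss $1615.
Total loss = $1026 + $1450 + $299 + $1615 = $4390.
Truthful bidding weakly dominates here: raising your bid can only win items priced above your value, and lowering it can only forfeit items priced below.

$4390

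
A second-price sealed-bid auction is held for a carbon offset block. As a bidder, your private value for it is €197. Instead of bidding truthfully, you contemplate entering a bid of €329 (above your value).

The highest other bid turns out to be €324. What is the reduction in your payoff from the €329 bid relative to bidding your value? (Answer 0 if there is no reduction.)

Bidding your value €197: you lose (since €197 < €324). Payoff €0.
Bidding €329: you win and pay €324. Payoff €197 − €324 = −€127.
The competing bid €324 lies between your value and your inflated bid, so overbidding wins an item priced above your value.
Loss from deviating = €0 − (−€127) = €127.

€127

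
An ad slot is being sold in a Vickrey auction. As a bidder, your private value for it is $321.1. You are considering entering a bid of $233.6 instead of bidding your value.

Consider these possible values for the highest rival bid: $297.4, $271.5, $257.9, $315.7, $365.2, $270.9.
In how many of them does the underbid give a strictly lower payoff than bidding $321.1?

The deviation hurts exactly when the highest competing bid lies strictly between $233.6 and $321.1 — underbidding then forfeits a profitable win.
$297.4: inside the interval → strictly worse (loss $23.7).
$271.5: inside the interval → strictly worse (loss $49.6).
$257.9: inside the interval → strictly worse (loss $63.2).
$315.7: inside the interval → strictly worse (loss $5.4).
$365.2: above both → same outcome either way.
$270.9: inside the interval → strictly worse (loss $50.2).
Count: 5.

5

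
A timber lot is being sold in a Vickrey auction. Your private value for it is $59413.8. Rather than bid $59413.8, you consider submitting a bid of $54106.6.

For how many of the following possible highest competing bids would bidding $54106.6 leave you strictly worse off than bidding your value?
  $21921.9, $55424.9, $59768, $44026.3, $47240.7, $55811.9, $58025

3

The deviation hurts exactly when the highest competing bid lies strictly between $54106.6 and $59413.8 — underbidding then forfeits a profitable win.
$21921.9: below both → same outcome either way.
$55424.9: inside the interval → strictly worse (loss $3988.9).
$59768: above both → same outcome either way.
$44026.3: below both → same outcome either way.
$47240.7: below both → same outcome either way.
$55811.9: inside the interval → strictly worse (loss $3601.9).
$58025: inside the interval → strictly worse (loss $1388.8).
Count: 3.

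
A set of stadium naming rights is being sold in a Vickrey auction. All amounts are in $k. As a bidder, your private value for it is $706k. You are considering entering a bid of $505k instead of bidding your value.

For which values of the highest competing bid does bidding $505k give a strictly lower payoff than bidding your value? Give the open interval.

($505k, $706k)

If the competing bid is below $505k, both bids win at the same price — no difference.
If it is above $706k, both bids lose — no difference.
If it lies strictly between $505k and $706k, bidding your value wins at a price below your value (positive payoff) while bidding $505k loses (payoff 0).
So the deviation strictly hurts on the open interval ($505k, $706k).
In a second-price auction your bid sets only whether you win, not what you pay, so bidding your true value is weakly dominant.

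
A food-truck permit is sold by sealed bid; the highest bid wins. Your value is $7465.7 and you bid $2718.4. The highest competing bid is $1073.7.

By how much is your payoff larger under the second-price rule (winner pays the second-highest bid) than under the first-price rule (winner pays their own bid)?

You have the highest bid, so you win under either rule.
Second-price: pay $1073.7 → payoff $6392.
First-price: pay your own bid $2718.4 → payoff $4747.3.
Difference = $6392 − ($4747.3) = $1644.7.

$1644.7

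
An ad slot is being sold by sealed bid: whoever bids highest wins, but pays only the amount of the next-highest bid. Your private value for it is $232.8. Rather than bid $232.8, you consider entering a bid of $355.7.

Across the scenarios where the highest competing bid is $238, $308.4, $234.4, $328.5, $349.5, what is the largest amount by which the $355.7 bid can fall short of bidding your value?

$238: truthful gives $0, deviation gives −$5.2 → loss $5.2.
$308.4: truthful gives $0, deviation gives −$75.6 → loss $75.6.
$234.4: truthful gives $0, deviation gives −$1.6 → loss $1.6.
$328.5: truthful gives $0, deviation gives −$95.7 → loss $95.7.
$349.5: truthful gives $0, deviation gives −$116.7 → loss $116.7.
Maximum loss: $116.7.

$116.7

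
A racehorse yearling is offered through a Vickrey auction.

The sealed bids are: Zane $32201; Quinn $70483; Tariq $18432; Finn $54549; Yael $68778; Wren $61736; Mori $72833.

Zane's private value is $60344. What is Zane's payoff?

Highest bid: Mori at $72833, so Mori wins.
Second-highest bid: Quinn at $70483 — that is the price the winner pays.
Zane did not win, so Zane pays nothing and receives nothing: payoff $0.

$0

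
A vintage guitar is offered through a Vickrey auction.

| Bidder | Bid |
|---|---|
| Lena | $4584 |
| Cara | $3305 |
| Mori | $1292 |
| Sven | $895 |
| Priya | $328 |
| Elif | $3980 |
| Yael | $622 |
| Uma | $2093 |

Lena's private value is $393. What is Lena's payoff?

Highest bid: Lena at $4584, so Lena wins.
Second-highest bid: Elif at $3980 — that is the price the winner pays.
Lena's payoff = value − price = $393 − $3980 = −$3587.

−$3587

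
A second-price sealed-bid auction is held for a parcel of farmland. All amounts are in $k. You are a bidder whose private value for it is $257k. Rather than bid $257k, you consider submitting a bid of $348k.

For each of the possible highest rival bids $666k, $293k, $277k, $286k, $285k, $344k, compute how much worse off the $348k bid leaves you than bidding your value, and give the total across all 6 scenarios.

$200k

The deviation costs you only when the competing bid falls strictly between $257k and $348k; elsewhere both bids give the same outcome.
$666k: outcomes coincide → loss $0k.
$293k: truthful payoff $0k, deviation payoff −$36k → loss $36k.
$277k: truthful payoff $0k, deviation payoff −$20k → loss $20k.
$286k: truthful payoff $0k, deviation payoff −$29k → loss $29k.
$285k: truthful payoff $0k, deviation payoff −$28k → loss $28k.
$344k: truthful payoff $0k, deviation payoff −$87k → loss $87k.
Total loss = $36k + $20k + $29k + $28k + $87k = $200k.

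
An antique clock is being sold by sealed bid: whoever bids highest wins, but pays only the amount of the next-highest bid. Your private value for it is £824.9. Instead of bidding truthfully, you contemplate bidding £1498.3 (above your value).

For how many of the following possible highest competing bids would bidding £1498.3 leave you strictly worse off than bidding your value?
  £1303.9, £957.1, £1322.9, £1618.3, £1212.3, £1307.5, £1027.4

The deviation hurts exactly when the highest competing bid lies strictly between £824.9 and £1498.3 — overbidding then wins at a price above your value.
£1303.9: inside the interval → strictly worse (loss £479).
£957.1: inside the interval → strictly worse (loss £132.2).
£1322.9: inside the interval → strictly worse (loss £498).
£1618.3: above both → same outcome either way.
£1212.3: inside the interval → strictly worse (loss £387.4).
£1307.5: inside the interval → strictly worse (loss £482.6).
£1027.4: inside the interval → strictly worse (loss £202.5).
Count: 6.

6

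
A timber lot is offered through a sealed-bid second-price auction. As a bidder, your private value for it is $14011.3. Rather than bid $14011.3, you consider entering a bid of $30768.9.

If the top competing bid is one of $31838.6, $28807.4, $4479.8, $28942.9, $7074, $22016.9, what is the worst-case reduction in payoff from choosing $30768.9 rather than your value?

$14931.6

$31838.6: same outcome either way → loss $0.
$28807.4: truthful gives $0, deviation gives −$14796.1 → loss $14796.1.
$4479.8: same outcome either way → loss $0.
$28942.9: truthful gives $0, deviation gives −$14931.6 → loss $14931.6.
$7074: same outcome either way → loss $0.
$22016.9: truthful gives $0, deviation gives −$8005.6 → loss $8005.6.
Maximum loss: $14931.6.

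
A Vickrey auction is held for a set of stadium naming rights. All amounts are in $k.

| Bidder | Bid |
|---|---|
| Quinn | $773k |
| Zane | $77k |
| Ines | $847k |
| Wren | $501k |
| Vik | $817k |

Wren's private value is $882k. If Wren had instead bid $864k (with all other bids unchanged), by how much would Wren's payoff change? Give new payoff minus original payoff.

$35k

The highest bid among the other bidders is $847k; Wren's bid doesn't change that.
Original bid $501k: Wren is not highest (top rival bid is $847k); payoff $0k.
Alternative bid $864k: Wren is highest, pays the top rival bid $847k; payoff $882k − $847k = $35k.
Change in payoff = $35k − ($0k) = $35k.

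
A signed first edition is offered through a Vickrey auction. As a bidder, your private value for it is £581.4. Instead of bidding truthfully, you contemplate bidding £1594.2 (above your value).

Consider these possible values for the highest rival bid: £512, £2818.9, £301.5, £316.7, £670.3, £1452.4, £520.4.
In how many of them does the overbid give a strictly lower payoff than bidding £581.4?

The deviation hurts exactly when the highest competing bid lies strictly between £581.4 and £1594.2 — overbidding then wins at a price above your value.
£512: below both → same outcome either way.
£2818.9: above both → same outcome either way.
£301.5: below both → same outcome either way.
£316.7: below both → same outcome either way.
£670.3: inside the interval → strictly worse (loss £88.9).
£1452.4: inside the interval → strictly worse (loss £871).
£520.4: below both → same outcome either way.
Count: 2.

2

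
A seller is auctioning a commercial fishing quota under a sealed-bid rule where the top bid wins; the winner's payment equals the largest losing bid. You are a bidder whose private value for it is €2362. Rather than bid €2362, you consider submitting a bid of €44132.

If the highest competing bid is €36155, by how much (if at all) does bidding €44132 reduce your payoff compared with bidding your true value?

€33793

Bidding your value €2362: you lose (since €2362 < €36155). Payoff €0.
Bidding €44132: you win and pay €36155. Payoff €2362 − €36155 = −€33793.
The competing bid €36155 lies between your value and your inflated bid, so overbidding wins an item priced above your value.
Loss from deviating = €0 − (−€33793) = €33793.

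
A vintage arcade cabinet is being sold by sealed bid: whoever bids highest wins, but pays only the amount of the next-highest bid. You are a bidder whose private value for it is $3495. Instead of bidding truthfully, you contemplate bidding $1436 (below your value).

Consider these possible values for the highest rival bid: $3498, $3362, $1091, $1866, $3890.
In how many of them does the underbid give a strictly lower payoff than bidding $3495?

The deviation hurts exactly when the highest competing bid lies strictly between $1436 and $3495 — underbidding then forfeits a profitable win.
$3498: above both → same outcome either way.
$3362: inside the interval → strictly worse (loss $133).
$1091: below both → same outcome either way.
$1866: inside the interval → strictly worse (loss $1629).
$3890: above both → same outcome either way.
Count: 2.

2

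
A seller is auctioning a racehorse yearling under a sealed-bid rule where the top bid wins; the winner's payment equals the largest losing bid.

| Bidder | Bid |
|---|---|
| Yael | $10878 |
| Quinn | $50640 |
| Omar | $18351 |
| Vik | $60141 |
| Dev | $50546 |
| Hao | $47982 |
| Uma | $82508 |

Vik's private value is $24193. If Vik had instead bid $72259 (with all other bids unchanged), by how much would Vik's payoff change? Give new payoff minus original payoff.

$0

The highest bid among the other bidders is $82508; Vik's bid doesn't change that.
Original bid $60141: Vik is not highest (top rival bid is $82508); payoff $0.
Alternative bid $72259: Vik is not highest (top rival bid is $82508); payoff $0.
Change in payoff = $0 − ($0) = $0.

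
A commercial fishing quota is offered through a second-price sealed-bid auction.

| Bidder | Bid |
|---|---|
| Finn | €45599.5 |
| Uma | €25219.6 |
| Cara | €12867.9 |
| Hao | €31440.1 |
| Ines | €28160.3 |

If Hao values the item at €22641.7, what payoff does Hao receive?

Highest bid: Finn at €45599.5, so Finn wins.
Second-highest bid: Hao at €31440.1 — that is the price the winner pays.
Hao did not win, so Hao pays nothing and receives nothing: payoff €0.

€0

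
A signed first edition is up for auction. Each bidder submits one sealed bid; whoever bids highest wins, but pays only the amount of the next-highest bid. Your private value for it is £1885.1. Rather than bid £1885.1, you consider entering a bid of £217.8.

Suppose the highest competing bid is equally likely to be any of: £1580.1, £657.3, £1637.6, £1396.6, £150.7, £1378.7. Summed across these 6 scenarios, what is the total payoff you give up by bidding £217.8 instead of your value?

£2775.2

The deviation costs you only when the competing bid falls strictly between £217.8 and £1885.1; elsewhere both bids give the same outcome.
£1580.1: truthful payoff £305, deviation payoff £0 → loss £305.
£657.3: truthful payoff £1227.8, deviation payoff £0 → loss £1227.8.
£1637.6: truthful payoff £247.5, deviation payoff £0 → loss £247.5.
£1396.6: truthful payoff £488.5, deviation payoff £0 → loss £488.5.
£150.7: outcomes coincide → loss £0.
£1378.7: truthful payoff £506.4, deviation payoff £0 → loss £506.4.
Total loss = £305 + £1227.8 + £247.5 + £488.5 + £506.4 = £2775.2.
Truthful bidding weakly dominates here: raising your bid can only win items priced above your value, and lowering it can only forfeit items priced below.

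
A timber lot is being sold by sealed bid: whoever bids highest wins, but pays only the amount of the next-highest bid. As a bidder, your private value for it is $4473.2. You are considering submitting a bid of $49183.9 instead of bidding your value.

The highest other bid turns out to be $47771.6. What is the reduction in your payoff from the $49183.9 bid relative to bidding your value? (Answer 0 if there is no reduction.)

$43298.4

Bidding your value $4473.2: you lose (since $4473.2 < $47771.6). Payoff $0.
Bidding $49183.9: you win and pay $47771.6. Payoff $4473.2 − $47771.6 = −$43298.4.
The competing bid $47771.6 lies between your value and your inflated bid, so overbidding wins an item priced above your value.
Loss from deviating = $0 − (−$43298.4) = $43298.4.
Because the price is fixed by the runner-up's bid, deviating from your value can only change a good outcome into a bad one — never the reverse.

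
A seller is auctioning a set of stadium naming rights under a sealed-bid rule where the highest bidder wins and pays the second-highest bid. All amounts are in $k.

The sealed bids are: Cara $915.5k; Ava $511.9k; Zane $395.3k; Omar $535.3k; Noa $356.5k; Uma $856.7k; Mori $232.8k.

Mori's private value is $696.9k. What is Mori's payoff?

Highest bid: Cara at $915.5k, so Cara wins.
Second-highest bid: Uma at $856.7k — that is the price the winner pays.
Mori did not win, so Mori pays nothing and receives nothing: payoff $0k.

$0k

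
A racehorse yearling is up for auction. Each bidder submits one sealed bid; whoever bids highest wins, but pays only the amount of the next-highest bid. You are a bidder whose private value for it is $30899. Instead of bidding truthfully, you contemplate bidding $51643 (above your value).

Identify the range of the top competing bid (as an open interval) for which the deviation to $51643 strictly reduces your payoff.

($30899, $51643)

If the competing bid is below $30899, both bids win at the same price — no difference.
If it is above $51643, both bids lose — no difference.
If it lies strictly between $30899 and $51643, bidding your value loses (payoff 0) while bidding $51643 wins at a price above your value (payoff negative).
So the deviation strictly hurts on the open interval ($30899, $51643).
In a second-price auction your bid sets only whether you win, not what you pay, so bidding your true value is weakly dominant.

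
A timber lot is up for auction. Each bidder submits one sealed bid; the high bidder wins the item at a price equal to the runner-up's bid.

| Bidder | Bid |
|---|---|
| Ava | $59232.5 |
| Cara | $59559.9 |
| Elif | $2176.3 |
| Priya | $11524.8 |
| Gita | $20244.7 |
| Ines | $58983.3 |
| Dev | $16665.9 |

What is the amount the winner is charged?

$59232.5

Highest bid: Cara at $59559.9, so Cara wins.
Second-highest bid: Ava at $59232.5 — that is the price the winner pays.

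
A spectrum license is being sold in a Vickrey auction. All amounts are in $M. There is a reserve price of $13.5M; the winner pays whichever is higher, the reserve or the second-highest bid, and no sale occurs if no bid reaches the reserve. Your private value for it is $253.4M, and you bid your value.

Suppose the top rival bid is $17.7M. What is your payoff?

$235.7M

Your bid $253.4M is the highest and exceeds the reserve.
Price = max(second-highest bid, reserve) = max($17.7M, $13.5M) = $17.7M.
Payoff = $253.4M − $17.7M = $235.7M.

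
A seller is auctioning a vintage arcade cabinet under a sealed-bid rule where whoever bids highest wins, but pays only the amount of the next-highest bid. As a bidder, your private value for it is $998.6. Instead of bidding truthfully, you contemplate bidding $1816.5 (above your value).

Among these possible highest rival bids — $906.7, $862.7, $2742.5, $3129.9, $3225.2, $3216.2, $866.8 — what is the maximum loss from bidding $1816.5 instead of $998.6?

$906.7: same outcome either way → loss $0.
$862.7: same outcome either way → loss $0.
$2742.5: same outcome either way → loss $0.
$3129.9: same outcome either way → loss $0.
$3225.2: same outcome either way → loss $0.
$3216.2: same outcome either way → loss $0.
$866.8: same outcome either way → loss $0.
Maximum loss: $0.

$0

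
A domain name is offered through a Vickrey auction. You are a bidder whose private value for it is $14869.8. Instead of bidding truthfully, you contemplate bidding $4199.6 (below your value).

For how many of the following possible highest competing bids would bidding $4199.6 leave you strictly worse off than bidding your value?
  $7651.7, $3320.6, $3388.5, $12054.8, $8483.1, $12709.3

4

The deviation hurts exactly when the highest competing bid lies strictly between $4199.6 and $14869.8 — underbidding then forfeits a profitable win.
$7651.7: inside the interval → strictly worse (loss $7218.1).
$3320.6: below both → same outcome either way.
$3388.5: below both → same outcome either way.
$12054.8: inside the interval → strictly worse (loss $2815).
$8483.1: inside the interval → strictly worse (loss $6386.7).
$12709.3: inside the interval → strictly worse (loss $2160.5).
Count: 4.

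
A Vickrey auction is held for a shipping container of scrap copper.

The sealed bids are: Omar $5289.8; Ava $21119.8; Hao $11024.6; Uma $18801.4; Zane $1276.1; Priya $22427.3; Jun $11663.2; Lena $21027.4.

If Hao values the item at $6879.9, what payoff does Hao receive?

$0

Highest bid: Priya at $22427.3, so Priya wins.
Second-highest bid: Ava at $21119.8 — that is the price the winner pays.
Hao did not win, so Hao pays nothing and receives nothing: payoff $0.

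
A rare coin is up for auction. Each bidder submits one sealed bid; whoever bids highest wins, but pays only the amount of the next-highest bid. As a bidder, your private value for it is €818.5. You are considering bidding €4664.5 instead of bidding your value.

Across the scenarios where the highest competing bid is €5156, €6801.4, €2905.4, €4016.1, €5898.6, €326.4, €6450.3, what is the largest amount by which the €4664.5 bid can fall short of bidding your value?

€5156: same outcome either way → loss €0.
€6801.4: same outcome either way → loss €0.
€2905.4: truthful gives €0, deviation gives −€2086.9 → loss €2086.9.
€4016.1: truthful gives €0, deviation gives −€3197.6 → loss €3197.6.
€5898.6: same outcome either way → loss €0.
€326.4: same outcome either way → loss €0.
€6450.3: same outcome either way → loss €0.
Maximum loss: €3197.6.

€3197.6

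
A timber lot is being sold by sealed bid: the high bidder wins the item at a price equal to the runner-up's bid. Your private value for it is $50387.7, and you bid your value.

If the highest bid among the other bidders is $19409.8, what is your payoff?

$30977.9

Your bid $50387.7 exceeds the highest competing bid $19409.8, so you win.
In a second-price auction the winner pays the second-highest bid, $19409.8.
Payoff = value − price = $50387.7 − $19409.8 = $30977.9.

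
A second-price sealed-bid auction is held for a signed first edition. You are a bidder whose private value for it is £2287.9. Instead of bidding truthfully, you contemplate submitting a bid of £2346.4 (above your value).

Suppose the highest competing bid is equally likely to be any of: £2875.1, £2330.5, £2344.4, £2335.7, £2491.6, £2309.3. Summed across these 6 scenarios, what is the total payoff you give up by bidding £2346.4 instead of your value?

£168.3

The deviation costs you only when the competing bid falls strictly between £2287.9 and £2346.4; elsewhere both bids give the same outcome.
£2875.1: outcomes coincide → loss £0.
£2330.5: truthful payoff £0, deviation payoff −£42.6 → loss £42.6.
£2344.4: truthful payoff £0, deviation payoff −£56.5 → loss £56.5.
£2335.7: truthful payoff £0, deviation payoff −£47.8 → loss £47.8.
£2491.6: outcomes coincide → loss £0.
£2309.3: truthful payoff £0, deviation payoff −£21.4 → loss £21.4.
Total loss = £42.6 + £56.5 + £47.8 + £21.4 = £168.3.
Truthful bidding weakly dominates here: raising your bid can only win items priced above your value, and lowering it can only forfeit items priced below.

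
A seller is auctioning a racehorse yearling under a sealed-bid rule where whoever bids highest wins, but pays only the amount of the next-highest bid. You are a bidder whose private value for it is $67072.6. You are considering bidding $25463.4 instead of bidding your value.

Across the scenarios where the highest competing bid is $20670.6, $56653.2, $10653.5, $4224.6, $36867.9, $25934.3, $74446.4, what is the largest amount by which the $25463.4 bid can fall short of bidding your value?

$20670.6: same outcome either way → loss $0.
$56653.2: truthful gives $10419.4, deviation gives $0 → loss $10419.4.
$10653.5: same outcome either way → loss $0.
$4224.6: same outcome either way → loss $0.
$36867.9: truthful gives $30204.7, deviation gives $0 → loss $30204.7.
$25934.3: truthful gives $41138.3, deviation gives $0 → loss $41138.3.
$74446.4: same outcome either way → loss $0.
Maximum loss: $41138.3.

$41138.3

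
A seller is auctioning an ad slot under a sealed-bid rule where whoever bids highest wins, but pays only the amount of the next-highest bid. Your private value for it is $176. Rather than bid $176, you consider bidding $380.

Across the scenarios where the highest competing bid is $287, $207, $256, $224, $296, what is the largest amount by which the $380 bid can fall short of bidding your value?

$120

$287: truthful gives $0, deviation gives −$111 → loss $111.
$207: truthful gives $0, deviation gives −$31 → loss $31.
$256: truthful gives $0, deviation gives −$80 → loss $80.
$224: truthful gives $0, deviation gives −$48 → loss $48.
$296: truthful gives $0, deviation gives −$120 → loss $120.
Maximum loss: $120.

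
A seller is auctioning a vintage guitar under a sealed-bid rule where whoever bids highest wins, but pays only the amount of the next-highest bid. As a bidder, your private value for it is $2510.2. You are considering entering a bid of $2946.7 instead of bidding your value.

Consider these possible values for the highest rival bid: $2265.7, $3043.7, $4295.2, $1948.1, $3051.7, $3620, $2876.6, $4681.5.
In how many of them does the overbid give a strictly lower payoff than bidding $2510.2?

The deviation hurts exactly when the highest competing bid lies strictly between $2510.2 and $2946.7 — overbidding then wins at a price above your value.
$2265.7: below both → same outcome either way.
$3043.7: above both → same outcome either way.
$4295.2: above both → same outcome either way.
$1948.1: below both → same outcome either way.
$3051.7: above both → same outcome either way.
$3620: above both → same outcome either way.
$2876.6: inside the interval → strictly worse (loss $366.4).
$4681.5: above both → same outcome either way.
Count: 1.

1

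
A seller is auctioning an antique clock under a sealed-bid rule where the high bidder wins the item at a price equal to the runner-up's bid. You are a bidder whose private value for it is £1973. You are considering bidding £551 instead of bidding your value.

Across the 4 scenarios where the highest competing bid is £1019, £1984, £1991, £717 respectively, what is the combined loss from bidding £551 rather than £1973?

The deviation costs you only when the competing bid falls strictly between £551 and £1973; elsewhere both bids give the same outcome.
£1019: truthful payoff £954, deviation payoff £0 → loss £954.
£1984: outcomes coincide → loss £0.
£1991: outcomes coincide → loss £0.
£717: truthful payoff £1256, deviation payoff £0 → loss £1256.
Total loss = £954 + £1256 = £2210.
In a second-price auction your bid sets only whether you win, not what you pay, so bidding your true value is weakly dominant.

£2210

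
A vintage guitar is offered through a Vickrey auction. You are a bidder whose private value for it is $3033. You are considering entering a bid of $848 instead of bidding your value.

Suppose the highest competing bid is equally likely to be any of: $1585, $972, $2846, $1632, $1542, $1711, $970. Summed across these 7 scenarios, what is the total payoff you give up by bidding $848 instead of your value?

$9973

The deviation costs you only when the competing bid falls strictly between $848 and $3033; elsewhere both bids give the same outcome.
$1585: truthful payoff $1448, deviation payoff $0 → loss $1448.
$972: truthful payoff $2061, deviation payoff $0 → loss $2061.
$2846: truthful payoff $187, deviation payoff $0 → loss $187.
$1632: truthful payoff $1401, deviation payoff $0 → loss $1401.
$1542: truthful payoff $1491, deviation payoff $0 → loss $1491.
$1711: truthful payoff $1322, deviation payoff $0 → loss $1322.
$970: truthful payoff $2063, deviation payoff $0 → loss $2063.
Total loss = $1448 + $2061 + $187 + $1401 + $1491 + $1322 + $2063 = $9973.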